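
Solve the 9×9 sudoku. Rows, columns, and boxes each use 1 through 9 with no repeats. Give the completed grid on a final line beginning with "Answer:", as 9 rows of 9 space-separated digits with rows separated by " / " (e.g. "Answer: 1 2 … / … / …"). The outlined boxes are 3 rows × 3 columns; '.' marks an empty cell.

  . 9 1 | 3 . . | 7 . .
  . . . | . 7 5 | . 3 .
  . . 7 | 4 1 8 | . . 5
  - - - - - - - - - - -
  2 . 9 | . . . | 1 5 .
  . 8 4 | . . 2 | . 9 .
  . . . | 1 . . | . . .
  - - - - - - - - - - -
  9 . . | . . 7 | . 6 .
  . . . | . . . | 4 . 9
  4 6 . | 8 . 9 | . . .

Step 1. [r3c8∈{2}] r3c8 has the single candidate 2. So r3c8=2.
Step 2. [r1c6∈{6}] nothing but 6 survives at r1c6 ⇒ r1c6=6.
Step 3. [r2c9∈{1,4,6,8}] r2c9 is the only open cell in row 2 admitting 1. So r2c9=1.
Step 4. [r3c2∈{3}] nothing but 3 survives at r3c2 ⇒ r3c2=3.
Step 5. [r4c2∈{7}] nothing but 7 survives at r4c2. So r4c2=7.
Step 6. [r4c4∈{6}] nothing but 6 survives at r4c4. So r4c4=6.
Step 7. [r6c2∈{5}] nothing but 5 survives at r6c2 ⇒ r6c2=5.
Step 8. [r3c1∈{6}] only 6 remains possible at r3c1, so r3c1=6.
Step 9. [r6c1∈{3}] nothing but 3 survives at r6c1, so r6c1=3.
Step 10. [r6c6∈{4}] only 4 remains possible at r6c6. So r6c6=4.
Step 11. [r8c6∈{1,3}] r8c6 is the only open cell in col 6 admitting 1, so r8c6=1.
Step 12. [r8c2∈{2}] r8c2 has the single candidate 2, so r8c2=2.
Step 13. [r8c4∈{5}] r8c4 has the single candidate 5 ⇒ r8c4=5.
Step 14. [r7c4∈{2}] r7c4's peers cover all but 2, so r7c4=2.
Step 15. [r9c5∈{3}] only 3 remains possible at r9c5 ⇒ r9c5=3.
Step 16. [r2c1∈{8}] only 8 remains possible at r2c1, so r2c1=8.
Step 17. [r2c7∈{6,9}] r2c7 is the only open cell in row 2 admitting 6, so r2c7=6.
Step 18. [r4c9∈{3,4,8}] row 4 places 4 nowhere but r4c9, so r4c9=4.
Step 19. [r5c9∈{3,6,7}] r5c9 is the only open cell in row 5 admitting 6, so r5c9=6.
Step 20. [r7c9∈{3,8}] col 9 places 3 nowhere but r7c9, so r7c9=3.
Step 21. [r1c9∈{8}] r1c9 is down to just 8, so r1c9=8.
Step 22. [r9c3∈{5}] r9c3 is down to just 5. So r9c3=5.
Step 23. [r9c7∈{2}] r9c7 is down to just 2, so r9c7=2.
Step 24. [r6c7∈{8}] only 8 remains possible at r6c7. So r6c7=8.
Step 25. [r6c8∈{7}] r6c8's peers cover all but 7 ⇒ r6c8=7.
Step 26. [r7c3∈{8}] r7c3 has the single candidate 8. So r7c3=8.
Step 27. [r3c7∈{9}] nothing but 9 survives at r3c7. So r3c7=9.
Step 28. [r6c5∈{9}] r6c5 is down to just 9, so r6c5=9.
Step 29. [r6c9∈{2}] nothing but 2 survives at r6c9, so r6c9=2.
Step 30. [r5c1∈{1}] r5c1's peers cover all but 1, so r5c1=1.
Step 31. [r9c9∈{7}] r9c9 has the single candidate 7. So r9c9=7.
Step 32. [r1c5∈{2}] r1c5 has the single candidate 2. So r1c5=2.
Step 33. [r8c3∈{3}] r8c3 is down to just 3 ⇒ r8c3=3.
Step 34. [r5c5∈{5}] nothing but 5 survives at r5c5, so r5c5=5.
Step 35. [r2c3∈{2}] r2c3's peers cover all but 2. So r2c3=2.
Step 36. [r5c7∈{3}] r5c7's peers cover all but 3, so r5c7=3.
Step 37. [r2c4∈{9}] nothing but 9 survives at r2c4. So r2c4=9.
Step 38. [r1c1∈{5}] r1c1 is down to just 5, so r1c1=5.
Step 39. [r1c8∈{4}] only 4 remains possible at r1c8 ⇒ r1c8=4.
Step 40. [r7c7∈{5}] r7c7 has the single candidate 5, so r7c7=5.
Step 41. [r2c2∈{4}] r2c2 is down to just 4. So r2c2=4.
Step 42. [r8c8∈{8}] r8c8's peers cover all but 8 ⇒ r8c8=8.
Step 43. [r4c5∈{8}] nothing but 8 survives at r4c5, so r4c5=8.
Step 44. [r8c5∈{6}] r8c5 is down to just 6, so r8c5=6.
Step 45. [r4c6∈{3}] only 3 remains possible at r4c6. So r4c6=3.
Step 46. [r6c3∈{6}] r6c3's peers cover all but 6 ⇒ r6c3=6.
Step 47. [r9c8∈{1}] nothing but 1 survives at r9c8, so r9c8=1.
Step 48. [r5c4∈{7}] only 7 remains possible at r5c4, so r5c4=7.
Step 49. [r8c1∈{7}] r8c1 is down to just 7 ⇒ r8c1=7.
Step 50. [r7c5∈{4}] only 4 remains possible at r7c5 ⇒ r7c5=4.
Step 51. [r7c2∈{1}] r7c2's peers cover all but 1 ⇒ r7c2=1.

Answer: 5 9 1 3 2 6 7 4 8 / 8 4 2 9 7 5 6 3 1 / 6 3 7 4 1 8 9 2 5 / 2 7 9 6 8 3 1 5 4 / 1 8 4 7 5 2 3 9 6 / 3 5 6 1 9 4 8 7 2 / 9 1 8 2 4 7 5 6 3 / 7 2 3 5 6 1 4 8 9 / 4 6 5 8 3 9 2 1 7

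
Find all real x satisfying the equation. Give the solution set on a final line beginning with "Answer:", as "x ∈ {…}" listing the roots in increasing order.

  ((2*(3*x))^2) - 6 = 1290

Step 1. [((2*(3*x))^2) - 6 = 1290] 6 comes off first (add 6), so sub: (2*(3*x))^2 = 1296.
Step 2. [(2*(3*x))^2 = 1296] √ both sides: 1296 ≥ 0 gives two branches, so sqrt: 2*(3*x) = 36 or -36.
Step 3. [2*(3*x) = 36 or -36] 2 out front; divide by 2, so div: 3*x = 18 or -18.
Step 4. [3*x = 18 or -18] divide by the outer 3 ⇒ div: x = 6 or -6.

Answer: x ∈ {-6, 6}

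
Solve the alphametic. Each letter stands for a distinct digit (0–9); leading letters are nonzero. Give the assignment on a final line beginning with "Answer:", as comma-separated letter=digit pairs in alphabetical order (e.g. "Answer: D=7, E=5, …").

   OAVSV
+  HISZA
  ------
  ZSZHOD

Step 1. [col 1: V + A ≡ D (mod 10)] A=2 is one option consistent with column 1 (V + A ≡ D (mod 10), carry-in 0) — take it. So A=2.
Step 2. [Z] the sum has 6 digits but both addends have 5; that extra leading digit Z is the final carry, namely 1 ⇒ Z=1.
Step 3. [col 1: V + A ≡ D (mod 10)] no forcing yet in column 1 (carry-in 0); V=5 is free and consistent — try it ⇒ V=5.
Step 4. [col 1: V + A ≡ D (mod 10)] in column 1 we have V+A≡D with carry-in 0; given V=5, A=2 and digits 1,2,5 already taken and all letters distinct, that pins D to 7, so D=7.
Step 5. [col 2: S + Z ≡ O (mod 10)] no forcing yet in column 2 (carry-in 0); S=3 is free and consistent — try it. So S=3.
Step 6. [col 2: S + Z ≡ O (mod 10)] column 2 reads S+Z+carry(0)=O with S=3, Z=1; with digits 1,2,3,5,7 already taken and all letters distinct, the only value for O is 4, so O=4.
Step 7. [col 3: V + S ≡ H (mod 10)] from column 3 (V=5, S=3, carry-in 0, digits 1,2,3,4,5,7 already taken and all letters distinct): H must equal 8 ⇒ H=8.
Step 8. [col 4: A + I ≡ Z (mod 10)] column 4 reads A+I+carry(0)=Z with A=2, Z=1; with digits 1,2,3,4,5,7,8 already taken and all letters distinct, the only value for I is 9, so I=9.

Answer: A=2, D=7, H=8, I=9, O=4, S=3, V=5, Z=1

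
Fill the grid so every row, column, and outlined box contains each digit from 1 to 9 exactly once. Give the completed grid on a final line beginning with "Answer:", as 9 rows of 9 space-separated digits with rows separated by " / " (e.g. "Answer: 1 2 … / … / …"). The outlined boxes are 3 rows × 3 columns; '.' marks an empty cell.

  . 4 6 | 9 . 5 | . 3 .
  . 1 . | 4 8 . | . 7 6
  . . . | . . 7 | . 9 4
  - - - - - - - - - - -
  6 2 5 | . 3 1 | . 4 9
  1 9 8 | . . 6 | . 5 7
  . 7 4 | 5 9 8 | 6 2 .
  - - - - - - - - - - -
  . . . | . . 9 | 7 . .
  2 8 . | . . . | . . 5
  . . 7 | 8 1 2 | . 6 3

Step 1. [r1c5∈{2}] r1c5 has the single candidate 2 ⇒ r1c5=2.
Step 2. [r7c2∈{3,5,6}] across col 2, 6 lands solely at r7c2, so r7c2=6.
Step 3. [r3c2∈{3,5}] in col 2, 3 fits only at r3c2, so r3c2=3.
Step 4. [r7c4∈{3}] r7c4 is down to just 3 ⇒ r7c4=3.
Step 5. [r8c8∈{1}] r8c8's peers cover all but 1. So r8c8=1.
Step 6. [r8c6∈{4}] r8c6 has the single candidate 4, so r8c6=4.
Step 7. [r3c4∈{1,6}] r3c4 is the only open cell in col 4 admitting 1 ⇒ r3c4=1.
Step 8. [r7c1∈{4,5}] row 7 places 4 nowhere but r7c1 ⇒ r7c1=4.
Step 9. [r8c7∈{9}] r8c7 has the single candidate 9, so r8c7=9.
Step 10. [r3c3∈{2}] r3c3 has the single candidate 2. So r3c3=2.
Step 11. [r8c5∈{6,7}] in col 5, 7 fits only at r8c5, so r8c5=7.
Step 12. [r4c7∈{8}] r4c7's peers cover all but 8 ⇒ r4c7=8.
Step 13. [r1c9∈{1,8}] across box 3, 8 lands solely at r1c9. So r1c9=8.
Step 14. [r3c7∈{5}] r3c7 has the single candidate 5, so r3c7=5.
Step 15. [r2c1∈{5,9}] 5 has one home in row 2: r2c1 ⇒ r2c1=5.
Step 16. [r9c2∈{5}] r9c2's peers cover all but 5, so r9c2=5.
Step 17. [r8c4∈{6}] r8c4 has the single candidate 6, so r8c4=6.
Step 18. [r5c4∈{2}] only 2 remains possible at r5c4, so r5c4=2.
Step 19. [r4c4∈{7}] r4c4's peers cover all but 7. So r4c4=7.
Step 20. [r7c9∈{2}] r7c9's peers cover all but 2 ⇒ r7c9=2.
Step 21. [r2c6∈{3}] only 3 remains possible at r2c6 ⇒ r2c6=3.
Step 22. [r6c1∈{3}] r6c1 has the single candidate 3 ⇒ r6c1=3.
Step 23. [r2c3∈{9}] r2c3 is down to just 9. So r2c3=9.
Step 24. [r5c7∈{3}] r5c7 has the single candidate 3. So r5c7=3.
Step 25. [r5c5∈{4}] r5c5's peers cover all but 4, so r5c5=4.
Step 26. [r1c7∈{1}] r1c7's peers cover all but 1, so r1c7=1.
Step 27. [r1c1∈{7}] r1c1's peers cover all but 7 ⇒ r1c1=7.
Step 28. [r9c1∈{9}] nothing but 9 survives at r9c1, so r9c1=9.
Step 29. [r6c9∈{1}] r6c9's peers cover all but 1. So r6c9=1.
Step 30. [r3c1∈{8}] r3c1's peers cover all but 8, so r3c1=8.
Step 31. [r7c5∈{5}] r7c5's peers cover all but 5. So r7c5=5.
Step 32. [r7c8∈{8}] only 8 remains possible at r7c8. So r7c8=8.
Step 33. [r2c7∈{2}] r2c7 is down to just 2 ⇒ r2c7=2.
Step 34. [r8c3∈{3}] nothing but 3 survives at r8c3 ⇒ r8c3=3.
Step 35. [r3c5∈{6}] r3c5's peers cover all but 6. So r3c5=6.
Step 36. [r9c7∈{4}] r9c7's peers cover all but 4, so r9c7=4.
Step 37. [r7c3∈{1}] r7c3's peers cover all but 1, so r7c3=1.

Answer: 7 4 6 9 2 5 1 3 8 / 5 1 9 4 8 3 2 7 6 / 8 3 2 1 6 7 5 9 4 / 6 2 5 7 3 1 8 4 9 / 1 9 8 2 4 6 3 5 7 / 3 7 4 5 9 8 6 2 1 / 4 6 1 3 5 9 7 8 2 / 2 8 3 6 7 4 9 1 5 / 9 5 7 8 1 2 4 6 3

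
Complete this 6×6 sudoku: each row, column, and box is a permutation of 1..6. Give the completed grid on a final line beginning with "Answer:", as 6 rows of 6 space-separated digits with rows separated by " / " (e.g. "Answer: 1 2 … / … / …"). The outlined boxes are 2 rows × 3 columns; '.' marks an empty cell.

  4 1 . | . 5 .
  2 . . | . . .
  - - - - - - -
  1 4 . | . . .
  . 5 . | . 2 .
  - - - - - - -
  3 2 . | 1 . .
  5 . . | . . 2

Step 1. [r2c2∈{3,6}] r2c2 is the only open cell in col 2 admitting 3, so r2c2=3.
Step 2. [r1c3∈{6}] r1c3 is down to just 6 ⇒ r1c3=6.
Step 3. [r4c6∈{1,3,4,6}] row 4 places 1 nowhere but r4c6. So r4c6=1.
Step 4. [r4c4∈{3,4,6}] row 4 places 4 nowhere but r4c4, so r4c4=4.
Step 5. [r2c4∈{6}] nothing but 6 survives at r2c4, so r2c4=6.
Step 6. [r5c6∈{4,5,6}] across row 5, 5 lands solely at r5c6 ⇒ r5c6=5.
Step 7. [r6c4∈{3}] r6c4's peers cover all but 3. So r6c4=3.
Step 8. [r5c5∈{4,6}] in row 5, 6 fits only at r5c5, so r5c5=6.
Step 9. [r6c5∈{4}] nothing but 4 survives at r6c5, so r6c5=4.
Step 10. [r3c5∈{3}] only 3 remains possible at r3c5, so r3c5=3.
Step 11. [r1c4∈{2}] r1c4 has the single candidate 2 ⇒ r1c4=2.
Step 12. [r3c6∈{6}] only 6 remains possible at r3c6. So r3c6=6.
Step 13. [r3c4∈{5}] r3c4's peers cover all but 5. So r3c4=5.
Step 14. [r1c6∈{3}] r1c6 is down to just 3 ⇒ r1c6=3.
Step 15. [r6c3∈{1}] r6c3 has the single candidate 1, so r6c3=1.
Step 16. [r4c3∈{3}] r4c3 is down to just 3, so r4c3=3.
Step 17. [r2c3∈{5}] r2c3 is down to just 5, so r2c3=5.
Step 18. [r2c5∈{1}] r2c5's peers cover all but 1 ⇒ r2c5=1.
Step 19. [r4c1∈{6}] r4c1 has the single candidate 6, so r4c1=6.
Step 20. [r2c6∈{4}] r2c6 is down to just 4, so r2c6=4.
Step 21. [r3c3∈{2}] r3c3's peers cover all but 2, so r3c3=2.
Step 22. [r5c3∈{4}] nothing but 4 survives at r5c3, so r5c3=4.
Step 23. [r6c2∈{6}] r6c2's peers cover all but 6, so r6c2=6.

Answer: 4 1 6 2 5 3 / 2 3 5 6 1 4 / 1 4 2 5 3 6 / 6 5 3 4 2 1 / 3 2 4 1 6 5 / 5 6 1 3 4 2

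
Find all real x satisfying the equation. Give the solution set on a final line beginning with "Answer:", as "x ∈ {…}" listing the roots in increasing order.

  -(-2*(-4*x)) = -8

Step 1. [-(-2*(-4*x)) = -8] leading − — multiply by −1, so neg: -2*(-4*x) = 8.
Step 2. [-2*(-4*x) = 8] -2·(inner) — divide through by -2 ⇒ div: -4*x = -4.
Step 3. [-4*x = -4] LHS = -4·(…); ÷-4 both sides ⇒ div: x = 1.

Answer: x ∈ {1}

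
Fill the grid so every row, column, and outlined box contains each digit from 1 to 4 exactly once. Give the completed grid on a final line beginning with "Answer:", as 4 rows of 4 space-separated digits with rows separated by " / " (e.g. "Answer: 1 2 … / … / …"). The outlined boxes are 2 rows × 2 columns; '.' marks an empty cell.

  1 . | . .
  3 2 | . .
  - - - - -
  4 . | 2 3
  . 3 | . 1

Step 1. [r2c4∈{4}] only 4 remains possible at r2c4. So r2c4=4.
Step 2. [r1c4∈{2}] only 2 remains possible at r1c4, so r1c4=2.
Step 3. [r4c3∈{4}] r4c3 has the single candidate 4 ⇒ r4c3=4.
Step 4. [r1c2∈{4}] r1c2 is down to just 4. So r1c2=4.
Step 5. [r1c3∈{3}] nothing but 3 survives at r1c3 ⇒ r1c3=3.
Step 6. [r4c1∈{2}] only 2 remains possible at r4c1 ⇒ r4c1=2.
Step 7. [r3c2∈{1}] r3c2's peers cover all but 1, so r3c2=1.
Step 8. [r2c3∈{1}] only 1 remains possible at r2c3, so r2c3=1.

Answer: 1 4 3 2 / 3 2 1 4 / 4 1 2 3 / 2 3 4 1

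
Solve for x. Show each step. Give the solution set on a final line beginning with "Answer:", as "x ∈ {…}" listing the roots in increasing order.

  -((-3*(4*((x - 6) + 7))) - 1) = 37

Step 1. [-((-3*(4*((x - 6) + 7))) - 1) = 37] leading − — multiply by −1, so neg: (-3*(4*((x - 6) + 7))) - 1 = -37.
Step 2. [(-3*(4*((x - 6) + 7))) - 1 = -37] -1 is outermost — add 1 both sides. So sub: -3*(4*((x - 6) + 7)) = -36.
Step 3. [-3*(4*((x - 6) + 7)) = -36] -3·(inner) — divide through by -3, so div: 4*((x - 6) + 7) = 12.
Step 4. [4*((x - 6) + 7) = 12] LHS = 4·(…); ÷4 both sides. So div: (x - 6) + 7 = 3.
Step 5. [(x - 6) + 7 = 3] 7 comes off first (subtract 7), so sub: x - 6 = -4.
Step 6. [x - 6 = -4] add 6: x sits inside (… - 6), so sub: x = 2.

Answer: x ∈ {2}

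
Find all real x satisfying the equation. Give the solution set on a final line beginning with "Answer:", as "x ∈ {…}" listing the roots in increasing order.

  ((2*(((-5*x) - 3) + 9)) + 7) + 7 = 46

Step 1. [((2*(((-5*x) - 3) + 9)) + 7) + 7 = 46] +7 is outermost — subtract 7 both sides ⇒ sub: (2*(((-5*x) - 3) + 9)) + 7 = 39.
Step 2. [(2*(((-5*x) - 3) + 9)) + 7 = 39] 7 comes off first (subtract 7) ⇒ sub: 2*(((-5*x) - 3) + 9) = 32.
Step 3. [2*(((-5*x) - 3) + 9) = 32] 2·(inner) — divide through by 2. So div: ((-5*x) - 3) + 9 = 16.
Step 4. [((-5*x) - 3) + 9 = 16] the outer +9 inverts by subtracting 9 ⇒ sub: (-5*x) - 3 = 7.
Step 5. [(-5*x) - 3 = 7] add 3: x sits inside (… - 3). So sub: -5*x = 10.
Step 6. [-5*x = 10] -5 out front; divide by -5. So div: x = -2.

Answer: x ∈ {-2}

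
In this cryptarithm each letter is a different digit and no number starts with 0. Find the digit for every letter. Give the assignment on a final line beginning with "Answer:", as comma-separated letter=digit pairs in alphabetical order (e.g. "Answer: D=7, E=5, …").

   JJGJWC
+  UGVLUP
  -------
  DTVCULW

Step 1. [col 1: C + P ≡ W (mod 10)] no forcing yet in column 1 (carry-in 0); C=3 is free and consistent — try it, so C=3.
Step 2. [D] the sum has 7 digits but both addends have 6; that extra leading digit D is the final carry, namely 1. So D=1.
Step 3. [col 1: C + P ≡ W (mod 10)] P=9 is one option consistent with column 1 (C + P ≡ W (mod 10), carry-in 0) — take it. So P=9.
Step 4. [col 1: C + P ≡ W (mod 10)] column 1: given C=3, P=9, carry-in 0, and digits 1,3,9 already taken and all letters distinct, C+P≡W (mod 10) forces W=2. So W=2.
Step 5. [col 2: W + U ≡ L (mod 10)] several values work for L in column 2 (W + U ≡ L (mod 10), carry-in 1); try L=0. So L=0.
Step 6. [col 2: W + U ≡ L (mod 10)] from column 2 (W=2, L=0, carry-in 1, digits 0,1,2,3,9 already taken and all letters distinct): U must equal 7, so U=7.
Step 7. [col 3: J + L ≡ U (mod 10)] from column 3 (L=0, U=7, carry-in 1, digits 0,1,2,3,7,9 already taken and all letters distinct): J must equal 6, so J=6.
Step 8. [col 4: G + V ≡ C (mod 10)] column 4 (G + V ≡ C (mod 10), carry-in 0) doesn't pin G yet; pick G=8 and continue. So G=8.
Step 9. [col 4: G + V ≡ C (mod 10)] column 4: given G=8, C=3, carry-in 0, and digits 0,1,2,3,6,7,8,9 already taken and all letters distinct, G+V≡C (mod 10) forces V=5 ⇒ V=5.
Step 10. [col 6: J + U ≡ T (mod 10)] from column 6 (J=6, U=7, carry-in 1, digits 0,1,2,3,5,6,7,8,9 already taken and all letters distinct): T must equal 4 ⇒ T=4.

Answer: C=3, D=1, G=8, J=6, L=0, P=9, T=4, U=7, V=5, W=2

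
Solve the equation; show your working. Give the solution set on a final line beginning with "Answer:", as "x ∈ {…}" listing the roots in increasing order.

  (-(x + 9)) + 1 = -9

Step 1. [(-(x + 9)) + 1 = -9] 1 comes off first (subtract 1) ⇒ sub: -(x + 9) = -10.
Step 2. [-(x + 9) = -10] flip signs both sides ⇒ neg: x + 9 = 10.
Step 3. [x + 9 = 10] the outer +9 inverts by subtracting 9. So sub: x = 1.

Answer: x ∈ {1}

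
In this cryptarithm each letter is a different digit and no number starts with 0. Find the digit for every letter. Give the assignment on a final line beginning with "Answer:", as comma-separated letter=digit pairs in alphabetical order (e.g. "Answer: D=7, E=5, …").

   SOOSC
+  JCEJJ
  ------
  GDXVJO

Step 1. [col 1: C + J ≡ O (mod 10)] column 1 (C + J ≡ O (mod 10), carry-in 0) doesn't pin C yet; pick C=4 and continue, so C=4.
Step 2. [col 1: C + J ≡ O (mod 10)] O=2 is one option consistent with column 1 (C + J ≡ O (mod 10), carry-in 0) — take it. So O=2.
Step 3. [G] the sum has 6 digits but both addends have 5; that extra leading digit G is the final carry, namely 1. So G=1.
Step 4. [col 1: C + J ≡ O (mod 10)] column 1: given C=4, O=2, carry-in 0, and digits 1,2,4 already taken and all letters distinct, C+J≡O (mod 10) forces J=8, so J=8.
Step 5. [col 2: S + J ≡ J (mod 10)] column 2 reads S+J+carry(1)=J with J=8; with digits 1,2,4,8 already taken and all letters distinct, the only value for S is 9 ⇒ S=9.
Step 6. [col 3: O + E ≡ V (mod 10)] no forcing yet in column 3 (carry-in 1); E=0 is free and consistent — try it, so E=0.
Step 7. [col 3: O + E ≡ V (mod 10)] column 3 reads O+E+carry(1)=V with O=2, E=0; with digits 0,1,2,4,8,9 already taken and all letters distinct, the only value for V is 3. So V=3.
Step 8. [col 4: O + C ≡ X (mod 10)] from column 4 (O=2, C=4, carry-in 0, digits 0,1,2,3,4,8,9 already taken and all letters distinct): X must equal 6, so X=6.
Step 9. [col 5: S + J ≡ D (mod 10)] column 5: given S=9, J=8, carry-in 0, and digits 0,1,2,3,4,6,8,9 already taken and all letters distinct, S+J≡D (mod 10) forces D=7. So D=7.

Answer: C=4, D=7, E=0, G=1, J=8, O=2, S=9, V=3, X=6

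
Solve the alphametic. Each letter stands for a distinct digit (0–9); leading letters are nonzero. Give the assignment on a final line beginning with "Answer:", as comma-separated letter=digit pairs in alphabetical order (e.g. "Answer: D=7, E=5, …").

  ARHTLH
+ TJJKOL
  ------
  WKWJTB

Step 1. [col 1: H + L ≡ B (mod 10)] column 1 (H + L ≡ B (mod 10), carry-in 0) doesn't pin B yet; pick B=0 and continue, so B=0.
Step 2. [col 1: H + L ≡ B (mod 10)] L=8 is one option consistent with column 1 (H + L ≡ B (mod 10), carry-in 0) — take it ⇒ L=8.
Step 3. [col 1: H + L ≡ B (mod 10)] column 1 reads H+L+carry(0)=B with L=8, B=0; with digits 0,8 already taken and all letters distinct, the only value for H is 2 ⇒ H=2.
Step 4. [col 2: L + O ≡ T (mod 10)] column 2 (L + O ≡ T (mod 10), carry-in 1) doesn't pin T yet; pick T=5 and continue, so T=5.
Step 5. [col 2: L + O ≡ T (mod 10)] from column 2 (L=8, T=5, carry-in 1, digits 0,2,5,8 already taken and all letters distinct): O must equal 6. So O=6.
Step 6. [col 3: T + K ≡ J (mod 10)] no forcing yet in column 3 (carry-in 1); J=7 is free and consistent — try it, so J=7.
Step 7. [col 3: T + K ≡ J (mod 10)] in column 3 we have T+K≡J with carry-in 1; given T=5, J=7 and digits 0,2,5,6,7,8 already taken and all letters distinct, that pins K to 1 ⇒ K=1.
Step 8. [col 4: H + J ≡ W (mod 10)] column 4: given H=2, J=7, carry-in 0, and digits 0,1,2,5,6,7,8 already taken and all letters distinct, H+J≡W (mod 10) forces W=9 ⇒ W=9.
Step 9. [col 5: R + J ≡ K (mod 10)] in column 5 we have R+J≡K with carry-in 0; given J=7, K=1 and digits 0,1,2,5,6,7,8,9 already taken and all letters distinct, that pins R to 4. So R=4.
Step 10. [col 6: A + T ≡ W (mod 10)] column 6: given T=5, W=9, carry-in 1, and digits 0,1,2,4,5,6,7,8,9 already taken and all letters distinct, A+T≡W (mod 10) forces A=3 ⇒ A=3.

Answer: A=3, B=0, H=2, J=7, K=1, L=8, O=6, R=4, T=5, W=9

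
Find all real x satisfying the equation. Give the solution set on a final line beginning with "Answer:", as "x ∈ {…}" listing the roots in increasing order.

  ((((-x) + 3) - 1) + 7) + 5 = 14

Step 1. [((((-x) + 3) - 1) + 7) + 5 = 14] subtract 5: x sits inside (… + 5) ⇒ sub: (((-x) + 3) - 1) + 7 = 9.
Step 2. [(((-x) + 3) - 1) + 7 = 9] +7 is outermost — subtract 7 both sides ⇒ sub: ((-x) + 3) - 1 = 2.
Step 3. [((-x) + 3) - 1 = 2] -1 is outermost — add 1 both sides ⇒ sub: (-x) + 3 = 3.
Step 4. [(-x) + 3 = 3] subtract 3: x sits inside (… + 3) ⇒ sub: -x = 0.
Step 5. [-x = 0] leading − — multiply by −1, so neg: x = 0.

Answer: x ∈ {0}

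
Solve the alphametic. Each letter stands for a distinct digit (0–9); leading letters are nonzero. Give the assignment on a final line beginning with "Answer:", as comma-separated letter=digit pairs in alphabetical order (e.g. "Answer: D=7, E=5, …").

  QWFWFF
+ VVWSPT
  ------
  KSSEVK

Step 1. [col 1: F + T ≡ K (mod 10)] column 1 (F + T ≡ K (mod 10), carry-in 0) doesn't pin T yet; pick T=4 and continue ⇒ T=4.
Step 2. [col 1: F + T ≡ K (mod 10)] column 1 (F + T ≡ K (mod 10), carry-in 0) doesn't pin K yet; pick K=9 and continue, so K=9.
Step 3. [col 1: F + T ≡ K (mod 10)] in column 1 we have F+T≡K with carry-in 0; given T=4, K=9 and digits 4,9 already taken and all letters distinct, that pins F to 5 ⇒ F=5.
Step 4. [col 2: F + P ≡ V (mod 10)] several values work for P in column 2 (F + P ≡ V (mod 10), carry-in 0); try P=1. So P=1.
Step 5. [col 2: F + P ≡ V (mod 10)] from column 2 (F=5, P=1, carry-in 0, digits 1,4,5,9 already taken and all letters distinct): V must equal 6, so V=6.
Step 6. [col 3: W + S ≡ E (mod 10)] column 3 reads W+S+carry(0)=E with nothing yet; with digits 1,4,5,6,9 already taken and all letters distinct, the only value for E is 0 ⇒ E=0.
Step 7. [col 3: W + S ≡ E (mod 10)] W=2 is one option consistent with column 3 (W + S ≡ E (mod 10), carry-in 0) — take it. So W=2.
Step 8. [col 3: W + S ≡ E (mod 10)] in column 3 we have W+S≡E with carry-in 0; given W=2, E=0 and digits 0,1,2,4,5,6,9 already taken and all letters distinct, that pins S to 8. So S=8.
Step 9. [col 6: Q + V ≡ K (mod 10)] column 6 reads Q+V+carry(0)=K with V=6, K=9; with digits 0,1,2,4,5,6,8,9 already taken and all letters distinct, the only value for Q is 3. So Q=3.

Answer: E=0, F=5, K=9, P=1, Q=3, S=8, T=4, V=6, W=2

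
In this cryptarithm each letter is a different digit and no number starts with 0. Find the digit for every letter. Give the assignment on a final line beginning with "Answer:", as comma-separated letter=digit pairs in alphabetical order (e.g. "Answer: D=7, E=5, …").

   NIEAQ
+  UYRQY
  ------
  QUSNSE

Step 1. [col 1: Q + Y ≡ E (mod 10)] column 1 (Q + Y ≡ E (mod 10), carry-in 0) doesn't pin Q yet; pick Q=1 and continue ⇒ Q=1.
Step 2. [col 1: Q + Y ≡ E (mod 10)] several values work for E in column 1 (Q + Y ≡ E (mod 10), carry-in 0); try E=7. So E=7.
Step 3. [col 1: Q + Y ≡ E (mod 10)] in column 1 we have Q+Y≡E with carry-in 0; given Q=1, E=7 and digits 1,7 already taken and all letters distinct, that pins Y to 6, so Y=6.
Step 4. [col 2: A + Q ≡ S (mod 10)] A=3 is one option consistent with column 2 (A + Q ≡ S (mod 10), carry-in 0) — take it ⇒ A=3.
Step 5. [col 2: A + Q ≡ S (mod 10)] column 2 reads A+Q+carry(0)=S with A=3, Q=1; with digits 1,3,6,7 already taken and all letters distinct, the only value for S is 4, so S=4.
Step 6. [col 3: E + R ≡ N (mod 10)] several values work for N in column 3 (E + R ≡ N (mod 10), carry-in 0); try N=9 ⇒ N=9.
Step 7. [col 3: E + R ≡ N (mod 10)] in column 3 we have E+R≡N with carry-in 0; given E=7, N=9 and digits 1,3,4,6,7,9 already taken and all letters distinct, that pins R to 2, so R=2.
Step 8. [col 4: I + Y ≡ S (mod 10)] column 4: given Y=6, S=4, carry-in 0, and digits 1,2,3,4,6,7,9 already taken and all letters distinct, I+Y≡S (mod 10) forces I=8. So I=8.
Step 9. [col 5: N + U ≡ U (mod 10)] column 5 (N + U ≡ U (mod 10), carry-in 1) doesn't pin U yet; pick U=5 and continue. So U=5.

Answer: A=3, E=7, I=8, N=9, Q=1, R=2, S=4, U=5, Y=6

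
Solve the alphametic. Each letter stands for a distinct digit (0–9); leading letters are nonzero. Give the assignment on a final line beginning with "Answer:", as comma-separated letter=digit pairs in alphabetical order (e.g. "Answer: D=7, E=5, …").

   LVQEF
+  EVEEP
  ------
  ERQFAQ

Step 1. [E] the sum has 6 digits but both addends have 5; that extra leading digit E is the final carry, namely 1 ⇒ E=1.
Step 2. [col 1: F + P ≡ Q (mod 10)] no forcing yet in column 1 (carry-in 0); P=9 is free and consistent — try it. So P=9.
Step 3. [col 1: F + P ≡ Q (mod 10)] several values work for F in column 1 (F + P ≡ Q (mod 10), carry-in 0); try F=5 ⇒ F=5.
Step 4. [col 1: F + P ≡ Q (mod 10)] in column 1 we have F+P≡Q with carry-in 0; given F=5, P=9 and digits 1,5,9 already taken and all letters distinct, that pins Q to 4 ⇒ Q=4.
Step 5. [col 2: E + E ≡ A (mod 10)] from column 2 (E=1, carry-in 1, digits 1,4,5,9 already taken and all letters distinct): A must equal 3. So A=3.
Step 6. [col 4: V + V ≡ Q (mod 10)] column 4 (V + V ≡ Q (mod 10), carry-in 0) doesn't pin V yet; pick V=7 and continue. So V=7.
Step 7. [col 5: L + E ≡ R (mod 10)] no forcing yet in column 5 (carry-in 1); L=8 is free and consistent — try it. So L=8.
Step 8. [col 5: L + E ≡ R (mod 10)] from column 5 (L=8, E=1, carry-in 1, digits 1,3,4,5,7,8,9 already taken and all letters distinct): R must equal 0, so R=0.

Answer: A=3, E=1, F=5, L=8, P=9, Q=4, R=0, V=7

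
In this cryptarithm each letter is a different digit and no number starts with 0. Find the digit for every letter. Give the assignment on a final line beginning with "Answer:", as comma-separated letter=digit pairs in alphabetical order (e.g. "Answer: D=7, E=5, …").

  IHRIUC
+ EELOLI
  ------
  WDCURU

Step 1. [col 1: C + I ≡ U (mod 10)] column 1 (C + I ≡ U (mod 10), carry-in 0) doesn't pin I yet; pick I=6 and continue ⇒ I=6.
Step 2. [col 1: C + I ≡ U (mod 10)] column 1 (C + I ≡ U (mod 10), carry-in 0) doesn't pin U yet; pick U=8 and continue, so U=8.
Step 3. [col 1: C + I ≡ U (mod 10)] column 1 reads C+I+carry(0)=U with I=6, U=8; with digits 6,8 already taken and all letters distinct, the only value for C is 2 ⇒ C=2.
Step 4. [col 2: U + L ≡ R (mod 10)] several values work for L in column 2 (U + L ≡ R (mod 10), carry-in 0); try L=7. So L=7.
Step 5. [col 2: U + L ≡ R (mod 10)] in column 2 we have U+L≡R with carry-in 0; given U=8, L=7 and digits 2,6,7,8 already taken and all letters distinct, that pins R to 5, so R=5.
Step 6. [col 3: I + O ≡ U (mod 10)] in column 3 we have I+O≡U with carry-in 1; given I=6, U=8 and digits 2,5,6,7,8 already taken and all letters distinct, that pins O to 1, so O=1.
Step 7. [col 5: H + E ≡ D (mod 10)] column 5: given nothing yet, carry-in 1, and digits 1,2,5,6,7,8 already taken and all letters distinct, H+E≡D (mod 10) forces D=4. So D=4.
Step 8. [col 5: H + E ≡ D (mod 10)] column 5 (H + E ≡ D (mod 10), carry-in 1) doesn't pin E yet; pick E=3 and continue ⇒ E=3.
Step 9. [col 5: H + E ≡ D (mod 10)] in column 5 we have H+E≡D with carry-in 1; given E=3, D=4 and digits 1,2,3,4,5,6,7,8 already taken and all letters distinct, that pins H to 0, so H=0.
Step 10. [col 6: I + E ≡ W (mod 10)] column 6 reads I+E+carry(0)=W with I=6, E=3; with digits 0,1,2,3,4,5,6,7,8 already taken and all letters distinct, the only value for W is 9 ⇒ W=9.

Answer: C=2, D=4, E=3, H=0, I=6, L=7, O=1, R=5, U=8, W=9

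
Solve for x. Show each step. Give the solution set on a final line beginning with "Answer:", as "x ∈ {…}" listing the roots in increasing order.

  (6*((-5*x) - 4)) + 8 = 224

Step 1. [(6*((-5*x) - 4)) + 8 = 224] +8 is outermost — subtract 8 both sides, so sub: 6*((-5*x) - 4) = 216.
Step 2. [6*((-5*x) - 4) = 216] 6 out front; divide by 6. So div: (-5*x) - 4 = 36.
Step 3. [(-5*x) - 4 = 36] -4 is outermost — add 4 both sides. So sub: -5*x = 40.
Step 4. [-5*x = 40] LHS = -5·(…); ÷-5 both sides, so div: x = -8.

Answer: x ∈ {-8}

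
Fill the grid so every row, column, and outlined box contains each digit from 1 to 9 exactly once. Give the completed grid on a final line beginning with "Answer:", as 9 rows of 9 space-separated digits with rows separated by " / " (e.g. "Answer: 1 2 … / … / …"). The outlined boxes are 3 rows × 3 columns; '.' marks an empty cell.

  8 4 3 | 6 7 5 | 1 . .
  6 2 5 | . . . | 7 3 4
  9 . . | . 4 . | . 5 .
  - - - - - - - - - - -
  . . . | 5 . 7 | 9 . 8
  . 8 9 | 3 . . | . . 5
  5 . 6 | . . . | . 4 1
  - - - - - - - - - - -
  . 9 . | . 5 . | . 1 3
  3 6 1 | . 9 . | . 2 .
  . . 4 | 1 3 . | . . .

Step 1. [r3c7∈{2,6,8}] 8 has one home in box 3: r3c7 ⇒ r3c7=8.
Step 2. [r5c6∈{1,2,4,6}] 4 has one home in box 5: r5c6. So r5c6=4.
Step 3. [r8c6∈{8}] only 8 remains possible at r8c6. So r8c6=8.
Step 4. [r3c4∈{2}] r3c4 is down to just 2 ⇒ r3c4=2.
Step 5. [r4c8∈{6}] r4c8's peers cover all but 6 ⇒ r4c8=6.
Step 6. [r4c3∈{2}] only 2 remains possible at r4c3 ⇒ r4c3=2.
Step 7. [r4c5∈{1}] r4c5 is down to just 1. So r4c5=1.
Step 8. [r6c2∈{3,7}] r6c2 is the only open cell in row 6 admitting 7, so r6c2=7.
Step 9. [r8c9∈{7}] r8c9 is down to just 7. So r8c9=7.
Step 10. [r9c1∈{2,7}] r9c1 is the only open cell in row 9 admitting 7. So r9c1=7.
Step 11. [r9c6∈{2,6}] in row 9, 2 fits only at r9c6, so r9c6=2.
Step 12. [r2c5∈{8}] r2c5 is down to just 8. So r2c5=8.
Step 13. [r6c6∈{9}] only 9 remains possible at r6c6, so r6c6=9.
Step 14. [r8c4∈{4}] r8c4 is down to just 4. So r8c4=4.
Step 15. [r6c5∈{2}] only 2 remains possible at r6c5 ⇒ r6c5=2.
Step 16. [r1c8∈{9}] r1c8 is down to just 9, so r1c8=9.
Step 17. [r7c6∈{6}] r7c6 is down to just 6, so r7c6=6.
Step 18. [r9c7∈{5,6}] col 7 places 6 nowhere but r9c7. So r9c7=6.
Step 19. [r3c6∈{1,3}] 3 has one home in row 3: r3c6. So r3c6=3.
Step 20. [r8c7∈{5}] r8c7's peers cover all but 5, so r8c7=5.
Step 21. [r6c7∈{3}] r6c7's peers cover all but 3, so r6c7=3.
Step 22. [r7c3∈{8}] r7c3 has the single candidate 8. So r7c3=8.
Step 23. [r3c3∈{7}] only 7 remains possible at r3c3. So r3c3=7.
Step 24. [r4c2∈{3}] r4c2's peers cover all but 3 ⇒ r4c2=3.
Step 25. [r2c4∈{9}] only 9 remains possible at r2c4, so r2c4=9.
Step 26. [r9c8∈{8}] r9c8's peers cover all but 8. So r9c8=8.
Step 27. [r7c1∈{2}] nothing but 2 survives at r7c1 ⇒ r7c1=2.
Step 28. [r9c9∈{9}] r9c9 is down to just 9. So r9c9=9.
Step 29. [r4c1∈{4}] only 4 remains possible at r4c1 ⇒ r4c1=4.
Step 30. [r2c6∈{1}] r2c6's peers cover all but 1. So r2c6=1.
Step 31. [r5c1∈{1}] nothing but 1 survives at r5c1 ⇒ r5c1=1.
Step 32. [r3c9∈{6}] only 6 remains possible at r3c9. So r3c9=6.
Step 33. [r5c5∈{6}] nothing but 6 survives at r5c5 ⇒ r5c5=6.
Step 34. [r9c2∈{5}] r9c2 is down to just 5 ⇒ r9c2=5.
Step 35. [r6c4∈{8}] nothing but 8 survives at r6c4. So r6c4=8.
Step 36. [r5c8∈{7}] nothing but 7 survives at r5c8. So r5c8=7.
Step 37. [r7c7∈{4}] nothing but 4 survives at r7c7 ⇒ r7c7=4.
Step 38. [r3c2∈{1}] r3c2 has the single candidate 1, so r3c2=1.
Step 39. [r7c4∈{7}] r7c4 has the single candidate 7, so r7c4=7.
Step 40. [r5c7∈{2}] r5c7's peers cover all but 2, so r5c7=2.
Step 41. [r1c9∈{2}] r1c9 has the single candidate 2, so r1c9=2.

Answer: 8 4 3 6 7 5 1 9 2 / 6 2 5 9 8 1 7 3 4 / 9 1 7 2 4 3 8 5 6 / 4 3 2 5 1 7 9 6 8 / 1 8 9 3 6 4 2 7 5 / 5 7 6 8 2 9 3 4 1 / 2 9 8 7 5 6 4 1 3 / 3 6 1 4 9 8 5 2 7 / 7 5 4 1 3 2 6 8 9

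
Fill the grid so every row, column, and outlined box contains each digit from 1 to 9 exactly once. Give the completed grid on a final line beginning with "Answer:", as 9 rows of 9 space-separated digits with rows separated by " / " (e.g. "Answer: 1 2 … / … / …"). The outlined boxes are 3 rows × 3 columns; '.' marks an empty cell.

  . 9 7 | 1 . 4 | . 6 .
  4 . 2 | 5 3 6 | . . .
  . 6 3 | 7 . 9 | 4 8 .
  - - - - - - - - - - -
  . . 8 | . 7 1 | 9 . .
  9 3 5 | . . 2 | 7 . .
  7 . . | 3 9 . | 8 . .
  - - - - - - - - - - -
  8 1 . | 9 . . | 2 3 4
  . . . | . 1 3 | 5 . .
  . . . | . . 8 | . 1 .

Step 1. [r9c7∈{6}] r9c7 is down to just 6. So r9c7=6.
Step 2. [r9c2∈{2,4,5,7}] in col 2, 5 fits only at r9c2 ⇒ r9c2=5.
Step 3. [r4c9∈{2,3,5,6}] across row 4, 3 lands solely at r4c9 ⇒ r4c9=3.
Step 4. [r5c9∈{1,6}] in row 5, 1 fits only at r5c9 ⇒ r5c9=1.
Step 5. [r4c8∈{2,4,5}] in row 4, 5 fits only at r4c8. So r4c8=5.
Step 6. [r8c2∈{2,4,7}] 7 has one home in col 2: r8c2, so r8c2=7.
Step 7. [r7c3∈{6}] nothing but 6 survives at r7c3. So r7c3=6.
Step 8. [r8c8∈{9}] nothing but 9 survives at r8c8 ⇒ r8c8=9.
Step 9. [r8c4∈{2,4,6}] across row 8, 6 lands solely at r8c4 ⇒ r8c4=6.
Step 10. [r4c4∈{4}] r4c4's peers cover all but 4. So r4c4=4.
Step 11. [r6c2∈{2,4}] col 2 places 4 nowhere but r6c2. So r6c2=4.
Step 12. [r3c5∈{2}] r3c5 has the single candidate 2 ⇒ r3c5=2.
Step 13. [r1c1∈{5}] r1c1 has the single candidate 5 ⇒ r1c1=5.
Step 14. [r8c1∈{2}] r8c1 is down to just 2, so r8c1=2.
Step 15. [r7c6∈{5,7}] 7 has one home in row 7: r7c6 ⇒ r7c6=7.
Step 16. [r5c5∈{6,8}] across row 5, 6 lands solely at r5c5, so r5c5=6.
Step 17. [r1c9∈{2}] only 2 remains possible at r1c9, so r1c9=2.
Step 18. [r9c3∈{4,9}] 9 has one home in row 9: r9c3, so r9c3=9.
Step 19. [r9c9∈{7}] only 7 remains possible at r9c9, so r9c9=7.
Step 20. [r4c2∈{2}] nothing but 2 survives at r4c2 ⇒ r4c2=2.
Step 21. [r9c4∈{2}] r9c4 has the single candidate 2. So r9c4=2.
Step 22. [r6c6∈{5}] only 5 remains possible at r6c6 ⇒ r6c6=5.
Step 23. [r2c8∈{7}] only 7 remains possible at r2c8, so r2c8=7.
Step 24. [r1c5∈{8}] nothing but 8 survives at r1c5, so r1c5=8.
Step 25. [r3c9∈{5}] r3c9's peers cover all but 5, so r3c9=5.
Step 26. [r2c7∈{1}] r2c7's peers cover all but 1. So r2c7=1.
Step 27. [r4c1∈{6}] r4c1's peers cover all but 6. So r4c1=6.
Step 28. [r7c5∈{5}] r7c5 has the single candidate 5. So r7c5=5.
Step 29. [r6c3∈{1}] r6c3's peers cover all but 1, so r6c3=1.
Step 30. [r8c3∈{4}] nothing but 4 survives at r8c3 ⇒ r8c3=4.
Step 31. [r5c4∈{8}] only 8 remains possible at r5c4. So r5c4=8.
Step 32. [r2c2∈{8}] r2c2's peers cover all but 8, so r2c2=8.
Step 33. [r2c9∈{9}] r2c9 has the single candidate 9, so r2c9=9.
Step 34. [r9c5∈{4}] nothing but 4 survives at r9c5. So r9c5=4.
Step 35. [r6c8∈{2}] r6c8 is down to just 2. So r6c8=2.
Step 36. [r1c7∈{3}] only 3 remains possible at r1c7 ⇒ r1c7=3.
Step 37. [r8c9∈{8}] r8c9's peers cover all but 8. So r8c9=8.
Step 38. [r9c1∈{3}] r9c1 is down to just 3 ⇒ r9c1=3.
Step 39. [r3c1∈{1}] r3c1's peers cover all but 1. So r3c1=1.
Step 40. [r5c8∈{4}] nothing but 4 survives at r5c8 ⇒ r5c8=4.
Step 41. [r6c9∈{6}] nothing but 6 survives at r6c9. So r6c9=6.

Answer: 5 9 7 1 8 4 3 6 2 / 4 8 2 5 3 6 1 7 9 / 1 6 3 7 2 9 4 8 5 / 6 2 8 4 7 1 9 5 3 / 9 3 5 8 6 2 7 4 1 / 7 4 1 3 9 5 8 2 6 / 8 1 6 9 5 7 2 3 4 / 2 7 4 6 1 3 5 9 8 / 3 5 9 2 4 8 6 1 7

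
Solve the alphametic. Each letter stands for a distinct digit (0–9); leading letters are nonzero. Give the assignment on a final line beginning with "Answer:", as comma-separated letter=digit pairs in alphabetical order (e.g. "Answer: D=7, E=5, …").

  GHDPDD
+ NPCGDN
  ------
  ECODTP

Step 1. [col 1: D + N ≡ P (mod 10)] several values work for D in column 1 (D + N ≡ P (mod 10), carry-in 0); try D=8. So D=8.
Step 2. [col 1: D + N ≡ P (mod 10)] P=2 is one option consistent with column 1 (D + N ≡ P (mod 10), carry-in 0) — take it. So P=2.
Step 3. [col 1: D + N ≡ P (mod 10)] in column 1 we have D+N≡P with carry-in 0; given D=8, P=2 and digits 2,8 already taken and all letters distinct, that pins N to 4 ⇒ N=4.
Step 4. [col 2: D + D ≡ T (mod 10)] column 2 reads D+D+carry(1)=T with D=8; with digits 2,4,8 already taken and all letters distinct, the only value for T is 7, so T=7.
Step 5. [col 3: P + G ≡ D (mod 10)] column 3: given P=2, D=8, carry-in 1, and digits 2,4,7,8 already taken and all letters distinct, P+G≡D (mod 10) forces G=5, so G=5.
Step 6. [col 4: D + C ≡ O (mod 10)] C=3 is one option consistent with column 4 (D + C ≡ O (mod 10), carry-in 0) — take it, so C=3.
Step 7. [col 4: D + C ≡ O (mod 10)] column 4 reads D+C+carry(0)=O with D=8, C=3; with digits 2,3,4,5,7,8 already taken and all letters distinct, the only value for O is 1. So O=1.
Step 8. [col 5: H + P ≡ C (mod 10)] from column 5 (P=2, C=3, carry-in 1, digits 1,2,3,4,5,7,8 already taken and all letters distinct): H must equal 0. So H=0.
Step 9. [col 6: G + N ≡ E (mod 10)] column 6 reads G+N+carry(0)=E with G=5, N=4; with digits 0,1,2,3,4,5,7,8 already taken and all letters distinct, the only value for E is 9. So E=9.

Answer: C=3, D=8, E=9, G=5, H=0, N=4, O=1, P=2, T=7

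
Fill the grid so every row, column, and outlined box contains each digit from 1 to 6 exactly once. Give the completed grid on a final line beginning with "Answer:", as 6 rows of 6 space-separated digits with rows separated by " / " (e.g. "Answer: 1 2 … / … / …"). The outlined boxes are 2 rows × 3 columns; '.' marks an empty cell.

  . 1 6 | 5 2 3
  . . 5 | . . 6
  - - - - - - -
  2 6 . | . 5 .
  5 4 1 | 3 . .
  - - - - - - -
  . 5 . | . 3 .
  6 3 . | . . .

Step 1. [r5c4∈{1,2,4,6}] row 5 places 6 nowhere but r5c4. So r5c4=6.
Step 2. [r6c4∈{1,2,4}] 2 has one home in col 4: r6c4. So r6c4=2.
Step 3. [r6c3∈{4}] r6c3 is down to just 4. So r6c3=4.
Step 4. [r6c5∈{1}] r6c5 is down to just 1, so r6c5=1.
Step 5. [r2c5∈{4}] nothing but 4 survives at r2c5. So r2c5=4.
Step 6. [r3c4∈{1,4}] in col 4, 4 fits only at r3c4, so r3c4=4.
Step 7. [r4c6∈{2}] r4c6's peers cover all but 2. So r4c6=2.
Step 8. [r5c6∈{4}] nothing but 4 survives at r5c6 ⇒ r5c6=4.
Step 9. [r1c1∈{4}] r1c1 has the single candidate 4 ⇒ r1c1=4.
Step 10. [r2c4∈{1}] r2c4 has the single candidate 1 ⇒ r2c4=1.
Step 11. [r3c6∈{1}] nothing but 1 survives at r3c6, so r3c6=1.
Step 12. [r5c3∈{2}] nothing but 2 survives at r5c3. So r5c3=2.
Step 13. [r5c1∈{1}] only 1 remains possible at r5c1 ⇒ r5c1=1.
Step 14. [r6c6∈{5}] r6c6 is down to just 5, so r6c6=5.
Step 15. [r4c5∈{6}] r4c5 is down to just 6, so r4c5=6.
Step 16. [r2c2∈{2}] only 2 remains possible at r2c2. So r2c2=2.
Step 17. [r2c1∈{3}] r2c1 has the single candidate 3 ⇒ r2c1=3.
Step 18. [r3c3∈{3}] r3c3 is down to just 3, so r3c3=3.

Answer: 4 1 6 5 2 3 / 3 2 5 1 4 6 / 2 6 3 4 5 1 / 5 4 1 3 6 2 / 1 5 2 6 3 4 / 6 3 4 2 1 5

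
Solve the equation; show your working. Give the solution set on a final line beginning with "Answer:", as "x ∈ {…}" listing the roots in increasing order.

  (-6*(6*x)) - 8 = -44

Step 1. [(-6*(6*x)) - 8 = -44] 8 comes off first (add 8), so sub: -6*(6*x) = -36.
Step 2. [-6*(6*x) = -36] -6·(inner) — divide through by -6. So div: 6*x = 6.
Step 3. [6*x = 6] leading coefficient 6: divide by 6. So div: x = 1.

Answer: x ∈ {1}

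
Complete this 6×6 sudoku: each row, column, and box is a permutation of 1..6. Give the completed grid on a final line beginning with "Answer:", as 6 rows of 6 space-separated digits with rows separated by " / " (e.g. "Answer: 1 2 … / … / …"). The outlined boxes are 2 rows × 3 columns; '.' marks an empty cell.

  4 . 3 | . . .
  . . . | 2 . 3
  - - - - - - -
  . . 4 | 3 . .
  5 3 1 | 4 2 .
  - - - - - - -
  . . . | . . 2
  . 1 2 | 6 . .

Step 1. [r2c5∈{1,4,5,6}] across row 2, 4 lands solely at r2c5 ⇒ r2c5=4.
Step 2. [r4c6∈{6}] only 6 remains possible at r4c6, so r4c6=6.
Step 3. [r1c2∈{2,5,6}] 2 has one home in row 1: r1c2, so r1c2=2.
Step 4. [r3c2∈{6}] r3c2 has the single candidate 6, so r3c2=6.
Step 5. [r1c5∈{1,5,6}] 6 has one home in row 1: r1c5 ⇒ r1c5=6.
Step 6. [r6c1∈{3}] nothing but 3 survives at r6c1, so r6c1=3.
Step 7. [r6c5∈{5}] r6c5 is down to just 5 ⇒ r6c5=5.
Step 8. [r5c4∈{1}] nothing but 1 survives at r5c4, so r5c4=1.
Step 9. [r5c1∈{6}] only 6 remains possible at r5c1 ⇒ r5c1=6.
Step 10. [r2c2∈{5}] nothing but 5 survives at r2c2 ⇒ r2c2=5.
Step 11. [r1c6∈{1,5}] across row 1, 1 lands solely at r1c6 ⇒ r1c6=1.
Step 12. [r6c6∈{4}] r6c6's peers cover all but 4. So r6c6=4.
Step 13. [r5c3∈{5}] r5c3's peers cover all but 5, so r5c3=5.
Step 14. [r3c5∈{1}] r3c5 has the single candidate 1, so r3c5=1.
Step 15. [r2c3∈{6}] r2c3 has the single candidate 6. So r2c3=6.
Step 16. [r5c2∈{4}] r5c2 is down to just 4 ⇒ r5c2=4.
Step 17. [r3c1∈{2}] nothing but 2 survives at r3c1, so r3c1=2.
Step 18. [r2c1∈{1}] only 1 remains possible at r2c1, so r2c1=1.
Step 19. [r3c6∈{5}] nothing but 5 survives at r3c6, so r3c6=5.
Step 20. [r1c4∈{5}] r1c4's peers cover all but 5, so r1c4=5.
Step 21. [r5c5∈{3}] nothing but 3 survives at r5c5 ⇒ r5c5=3.

Answer: 4 2 3 5 6 1 / 1 5 6 2 4 3 / 2 6 4 3 1 5 / 5 3 1 4 2 6 / 6 4 5 1 3 2 / 3 1 2 6 5 4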